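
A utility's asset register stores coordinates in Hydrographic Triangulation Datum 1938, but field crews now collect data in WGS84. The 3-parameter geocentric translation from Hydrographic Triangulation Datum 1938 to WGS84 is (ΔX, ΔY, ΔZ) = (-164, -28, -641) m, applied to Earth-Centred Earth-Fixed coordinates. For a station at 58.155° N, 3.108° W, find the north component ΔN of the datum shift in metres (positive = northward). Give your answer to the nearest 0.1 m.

The local north axis is (−sin φ cos λ, −sin φ sin λ, cos φ), giving ΔN = 139.110 − 1.290 − 338.206 = -200.39 m.

ΔN = -200.4 m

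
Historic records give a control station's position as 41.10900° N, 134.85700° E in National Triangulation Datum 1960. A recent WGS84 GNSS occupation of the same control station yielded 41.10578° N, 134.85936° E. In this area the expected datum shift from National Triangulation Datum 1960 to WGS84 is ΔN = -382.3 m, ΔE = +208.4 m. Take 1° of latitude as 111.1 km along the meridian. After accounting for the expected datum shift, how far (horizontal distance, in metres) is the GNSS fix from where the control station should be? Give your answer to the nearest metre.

Observed coordinate differences: Δφ = -0.00322°, Δλ = +0.00236°.
Converting to metres (1° lat = 111100 m, cos φ = 0.753460): observed ΔN = -357.7 m, observed ΔE = 197.6 m.
Subtracting the expected shift leaves a residual of -357.7 − (-382.3) = 24.6 m north and 197.6 − (208.4) = -10.8 m east.
Residual distance = √(24.6² + (-10.8)²) = 26.8 m.

27 m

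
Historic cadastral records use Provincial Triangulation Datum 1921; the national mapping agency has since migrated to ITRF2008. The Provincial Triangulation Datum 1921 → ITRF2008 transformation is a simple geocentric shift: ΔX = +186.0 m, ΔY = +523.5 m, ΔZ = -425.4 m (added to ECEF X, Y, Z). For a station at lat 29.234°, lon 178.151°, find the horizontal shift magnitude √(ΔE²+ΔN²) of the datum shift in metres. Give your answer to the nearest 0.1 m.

The local east axis at (φ, λ) is (−sin λ, cos λ, 0), so ΔE = −sin(178.151°)·186.0 + cos(178.151°)·523.5 = -529.23 m.
The local north axis is (−sin φ cos λ, −sin φ sin λ, cos φ), giving ΔN = 90.791 − 8.249 − 371.218 = -288.68 m.
Horizontal magnitude = √(ΔE² + ΔN²) = √((-529.23)² + (-288.68)²) = 602.84 m.

602.8 m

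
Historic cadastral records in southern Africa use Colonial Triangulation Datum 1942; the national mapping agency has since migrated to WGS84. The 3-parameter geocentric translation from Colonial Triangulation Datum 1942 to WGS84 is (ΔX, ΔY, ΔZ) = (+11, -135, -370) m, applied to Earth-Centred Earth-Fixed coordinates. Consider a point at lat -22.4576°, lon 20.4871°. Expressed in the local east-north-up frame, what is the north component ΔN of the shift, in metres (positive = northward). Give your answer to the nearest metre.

The local north axis is (−sin φ cos λ, −sin φ sin λ, cos φ), giving ΔN = 3.936 − 18.049 − 341.940 = -356.05 m.

ΔN = -356 m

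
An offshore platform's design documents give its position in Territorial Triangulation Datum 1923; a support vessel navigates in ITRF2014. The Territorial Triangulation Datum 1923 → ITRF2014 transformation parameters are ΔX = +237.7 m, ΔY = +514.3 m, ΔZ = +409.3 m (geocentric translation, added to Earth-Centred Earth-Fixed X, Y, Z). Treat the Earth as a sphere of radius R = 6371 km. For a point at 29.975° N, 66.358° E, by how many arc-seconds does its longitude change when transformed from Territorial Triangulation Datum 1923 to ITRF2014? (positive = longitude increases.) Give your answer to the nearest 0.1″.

Δλ = -0.4″

sin φ = 0.499622, cos φ = 0.866243, sin λ = 0.916069, cos λ = 0.401021.
East component: ΔE = −sin λ·ΔX + cos λ·ΔY = −(0.916069)(237.7) + (0.401021)(514.3) = -11.50 m.
1° of latitude spans πR/180 = 111195 m; at latitude φ, 1° of longitude spans that × cos φ = 96321.9 m, so Δλ = -11.50 / 96321.9 × 3600 = -0.430″.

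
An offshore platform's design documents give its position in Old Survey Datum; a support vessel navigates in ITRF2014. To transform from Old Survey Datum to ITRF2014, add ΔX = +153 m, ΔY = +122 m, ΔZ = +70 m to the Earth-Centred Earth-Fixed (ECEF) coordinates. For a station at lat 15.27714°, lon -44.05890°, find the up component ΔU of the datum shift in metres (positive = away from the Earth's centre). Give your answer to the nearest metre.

ΔU = 43 m

At φ = 15.27714°, λ = -44.05890°: sin φ = 0.263488, cos φ = 0.964663, sin λ = -0.695397, cos λ = 0.718625.
ΔU = cos φ cos λ·ΔX + cos φ sin λ·ΔY + sin φ·ΔZ = (0.964663)(0.718625)(153) + (0.964663)(-0.695397)(122) + (0.263488)(70) = 42.67 m.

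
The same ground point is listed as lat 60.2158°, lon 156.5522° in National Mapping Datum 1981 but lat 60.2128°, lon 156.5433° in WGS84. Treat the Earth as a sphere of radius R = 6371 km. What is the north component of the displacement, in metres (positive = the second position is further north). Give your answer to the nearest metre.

ΔN = -334 m

Δφ = 60.2128° − 60.2158° = -0.0030°; Δλ = 156.5433° − 156.5522° = -0.0089°.
1° along a meridian = πR/180 = 111195 m.
ΔN = Δφ × 111195 = -333.6 m; ΔE = Δλ × 111195 × cos(60.2158°) = -0.0089 × 111195 × 0.496735 = -491.6 m.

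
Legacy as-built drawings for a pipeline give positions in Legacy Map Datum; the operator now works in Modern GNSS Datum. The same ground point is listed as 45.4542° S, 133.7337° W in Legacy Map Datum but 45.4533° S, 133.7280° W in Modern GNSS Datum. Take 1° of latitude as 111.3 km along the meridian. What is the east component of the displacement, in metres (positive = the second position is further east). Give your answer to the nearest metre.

Δφ = -45.4533° − -45.4542° = +0.0009°; Δλ = -133.7280° − -133.7337° = +0.0057°.
ΔN = Δφ × 111300 = 100.2 m; ΔE = Δλ × 111300 × cos(-45.4542°) = +0.0057 × 111300 × 0.701479 = 445.0 m.

ΔE = 445 m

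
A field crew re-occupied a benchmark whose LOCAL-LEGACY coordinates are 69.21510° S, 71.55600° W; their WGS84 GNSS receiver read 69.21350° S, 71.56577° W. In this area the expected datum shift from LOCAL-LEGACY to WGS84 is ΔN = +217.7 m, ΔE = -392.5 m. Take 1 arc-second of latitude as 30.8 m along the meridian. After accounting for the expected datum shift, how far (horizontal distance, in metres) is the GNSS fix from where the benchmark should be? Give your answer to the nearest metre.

41 m

Observed coordinate differences: Δφ = +0.00160°, Δλ = -0.00977°.
Converting to metres (1° lat = 110880 m, cos φ = 0.354861): observed ΔN = 177.4 m, observed ΔE = -384.4 m.
Subtracting the expected shift leaves a residual of 177.4 − (217.7) = -40.3 m north and -384.4 − (-392.5) = 8.1 m east.
Residual distance = √((-40.3)² + 8.1²) = 41.1 m.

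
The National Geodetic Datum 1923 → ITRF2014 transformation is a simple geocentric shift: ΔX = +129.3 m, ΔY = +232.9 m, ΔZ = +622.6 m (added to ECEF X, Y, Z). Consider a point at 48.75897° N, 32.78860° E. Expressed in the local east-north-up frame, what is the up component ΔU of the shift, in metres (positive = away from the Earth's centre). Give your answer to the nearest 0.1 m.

The local up (radial) axis is (cos φ cos λ, cos φ sin λ, sin φ), giving ΔU = 71.658 + 83.145 + 468.160 = 622.96 m.

ΔU = 623.0 m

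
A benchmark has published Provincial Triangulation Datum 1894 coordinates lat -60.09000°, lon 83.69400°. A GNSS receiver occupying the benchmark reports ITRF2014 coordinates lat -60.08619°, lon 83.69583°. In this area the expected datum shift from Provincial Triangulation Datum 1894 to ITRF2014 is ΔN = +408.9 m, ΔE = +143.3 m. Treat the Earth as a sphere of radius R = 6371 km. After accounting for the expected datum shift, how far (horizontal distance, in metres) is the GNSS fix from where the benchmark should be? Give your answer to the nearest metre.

44 m

Observed coordinate differences: Δφ = +0.00381°, Δλ = +0.00183°.
Converting to metres (1° lat = 111195 m, cos φ = 0.498639): observed ΔN = 423.7 m, observed ΔE = 101.5 m.
Subtracting the expected shift leaves a residual of 423.7 − (408.9) = 14.8 m north and 101.5 − (143.3) = -41.8 m east.
Residual distance = √(14.8² + (-41.8)²) = 44.4 m.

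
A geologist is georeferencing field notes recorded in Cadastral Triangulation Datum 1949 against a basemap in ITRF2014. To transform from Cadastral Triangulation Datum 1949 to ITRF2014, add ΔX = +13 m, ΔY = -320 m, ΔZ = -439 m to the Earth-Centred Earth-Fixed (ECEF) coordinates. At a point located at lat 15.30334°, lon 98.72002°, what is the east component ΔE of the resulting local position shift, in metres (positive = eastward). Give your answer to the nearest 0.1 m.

The local east axis at (φ, λ) is (−sin λ, cos λ, 0), so ΔE = −sin(98.72002°)·13 + cos(98.72002°)·(-320) = 35.66 m.

ΔE = 35.7 m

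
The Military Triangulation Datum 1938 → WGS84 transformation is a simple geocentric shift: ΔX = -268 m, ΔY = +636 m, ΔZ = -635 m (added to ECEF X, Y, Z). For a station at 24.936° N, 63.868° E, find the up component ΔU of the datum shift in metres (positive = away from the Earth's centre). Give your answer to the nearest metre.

ΔU = 143 m

At φ = 24.936°, λ = 63.868°: sin φ = 0.421606, cos φ = 0.906779, sin λ = 0.897782, cos λ = 0.440441.
ΔU = cos φ cos λ·ΔX + cos φ sin λ·ΔY + sin φ·ΔZ = (0.906779)(0.440441)(-268) + (0.906779)(0.897782)(636) + (0.421606)(-635) = 143.01 m.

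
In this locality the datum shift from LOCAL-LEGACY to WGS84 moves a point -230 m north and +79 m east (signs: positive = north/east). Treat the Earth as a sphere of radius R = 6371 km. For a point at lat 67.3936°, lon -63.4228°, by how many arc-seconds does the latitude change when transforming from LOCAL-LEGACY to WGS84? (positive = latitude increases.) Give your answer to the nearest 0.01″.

On a sphere of radius R, 1 rad of latitude = R, so Δφ = ΔN / R = -230.0 / 6371000 = -3.6101e-05 rad = -7.446″.

Δφ = -7.45″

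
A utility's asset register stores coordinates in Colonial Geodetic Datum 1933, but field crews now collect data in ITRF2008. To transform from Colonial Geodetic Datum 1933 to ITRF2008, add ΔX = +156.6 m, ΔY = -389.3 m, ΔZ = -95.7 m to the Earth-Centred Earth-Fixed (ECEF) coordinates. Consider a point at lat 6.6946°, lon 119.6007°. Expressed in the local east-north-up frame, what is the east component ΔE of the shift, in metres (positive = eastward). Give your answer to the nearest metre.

ΔE = 56 m

At φ = 6.6946°, λ = 119.6007°: sin φ = 0.116577, cos φ = 0.993182, sin λ = 0.869489, cos λ = -0.493952.
ΔE = −sin λ·ΔX + cos λ·ΔY = −(0.869489)·(156.6) + (-0.493952)·(-389.3) = 56.13 m.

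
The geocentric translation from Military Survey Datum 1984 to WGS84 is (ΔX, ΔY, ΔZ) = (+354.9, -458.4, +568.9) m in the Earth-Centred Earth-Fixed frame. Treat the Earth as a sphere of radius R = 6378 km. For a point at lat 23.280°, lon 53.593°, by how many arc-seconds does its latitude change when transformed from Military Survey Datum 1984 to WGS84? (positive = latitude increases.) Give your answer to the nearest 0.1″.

sin φ = 0.395225, cos φ = 0.918584, sin λ = 0.804821, cos λ = 0.593517.
North component: ΔN = −sin φ cos λ·ΔX − sin φ sin λ·ΔY + cos φ·ΔZ = −(0.395225)(0.593517)(354.9) − (0.395225)(0.804821)(-458.4) + (0.918584)(568.9) = 585.14 m.
1° of latitude spans πR/180 = 111317 m, so Δφ = 585.14 / 111317 × 3600 = 18.924″.

Δφ = 18.9″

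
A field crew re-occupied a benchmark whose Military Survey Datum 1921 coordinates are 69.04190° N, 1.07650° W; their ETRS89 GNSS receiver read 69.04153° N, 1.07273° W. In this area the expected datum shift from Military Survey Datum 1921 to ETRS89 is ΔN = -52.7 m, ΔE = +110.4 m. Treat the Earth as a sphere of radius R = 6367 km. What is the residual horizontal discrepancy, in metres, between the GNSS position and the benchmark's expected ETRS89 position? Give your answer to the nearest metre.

Observed coordinate differences: Δφ = -0.00037°, Δλ = +0.00377°.
Converting to metres (1° lat = 111125 m, cos φ = 0.357685): observed ΔN = -41.1 m, observed ΔE = 149.8 m.
Subtracting the expected shift leaves a residual of -41.1 − (-52.7) = 11.6 m north and 149.8 − (110.4) = 39.4 m east.
Residual distance = √(11.6² + 39.4²) = 41.1 m.

41 m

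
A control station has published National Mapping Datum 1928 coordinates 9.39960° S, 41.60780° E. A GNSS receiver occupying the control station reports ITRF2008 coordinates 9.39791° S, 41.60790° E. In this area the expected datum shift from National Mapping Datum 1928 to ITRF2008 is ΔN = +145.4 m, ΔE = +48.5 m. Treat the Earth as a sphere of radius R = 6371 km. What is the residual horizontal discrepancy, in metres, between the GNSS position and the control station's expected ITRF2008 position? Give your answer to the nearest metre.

Observed coordinate differences: Δφ = +0.00169°, Δλ = +0.00010°.
Converting to metres (1° lat = 111195 m, cos φ = 0.986573): observed ΔN = 187.9 m, observed ΔE = 11.0 m.
Subtracting the expected shift leaves a residual of 187.9 − (145.4) = 42.5 m north and 11.0 − (48.5) = -37.5 m east.
Residual distance = √(42.5² + (-37.5)²) = 56.7 m.

57 m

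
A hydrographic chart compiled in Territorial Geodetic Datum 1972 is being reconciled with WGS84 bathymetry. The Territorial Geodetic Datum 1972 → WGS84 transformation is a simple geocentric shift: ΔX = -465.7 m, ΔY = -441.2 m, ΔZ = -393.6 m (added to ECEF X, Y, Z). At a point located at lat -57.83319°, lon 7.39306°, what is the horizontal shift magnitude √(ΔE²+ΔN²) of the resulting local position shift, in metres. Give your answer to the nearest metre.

750 m

At φ = -57.83319°, λ = 7.39306°: sin φ = -0.846502, cos φ = 0.532386, sin λ = 0.128675, cos λ = 0.991687.
ΔE = −sin λ·ΔX + cos λ·ΔY = −(0.128675)·(-465.7) + (0.991687)·(-441.2) = -377.61 m.
ΔN = −sin φ cos λ·ΔX − sin φ sin λ·ΔY + cos φ·ΔZ = −(-0.846502)(0.991687)(-465.7) − (-0.846502)(0.128675)(-441.2) + (0.532386)(-393.6) = -648.54 m.
Horizontal magnitude = √(ΔE² + ΔN²) = √((-377.61)² + (-648.54)²) = 750.46 m.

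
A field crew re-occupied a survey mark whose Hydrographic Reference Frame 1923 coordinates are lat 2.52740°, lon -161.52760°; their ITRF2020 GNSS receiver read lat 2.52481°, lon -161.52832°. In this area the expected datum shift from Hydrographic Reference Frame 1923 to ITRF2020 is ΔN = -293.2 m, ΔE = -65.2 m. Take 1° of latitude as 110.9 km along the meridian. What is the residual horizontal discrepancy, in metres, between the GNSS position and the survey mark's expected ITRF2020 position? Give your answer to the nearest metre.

16 m

Observed coordinate differences: Δφ = -0.00259°, Δλ = -0.00072°.
Converting to metres (1° lat = 110900 m, cos φ = 0.999027): observed ΔN = -287.2 m, observed ΔE = -79.8 m.
Subtracting the expected shift leaves a residual of -287.2 − (-293.2) = 6.0 m north and -79.8 − (-65.2) = -14.6 m east.
Residual distance = √(6.0² + (-14.6)²) = 15.7 m.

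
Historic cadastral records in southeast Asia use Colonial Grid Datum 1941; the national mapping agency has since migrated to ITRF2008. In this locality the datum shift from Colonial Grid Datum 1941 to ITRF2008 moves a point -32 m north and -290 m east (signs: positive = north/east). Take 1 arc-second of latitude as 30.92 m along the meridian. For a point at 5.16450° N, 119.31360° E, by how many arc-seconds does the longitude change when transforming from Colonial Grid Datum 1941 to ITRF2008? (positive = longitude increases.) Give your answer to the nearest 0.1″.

At latitude 5.16450°, cos φ = 0.995940.
1″ of longitude at this latitude = 30.92 × cos φ = 30.7945 m, so Δλ = -290.0 / 30.7945 = -9.417″.

Δλ = -9.4″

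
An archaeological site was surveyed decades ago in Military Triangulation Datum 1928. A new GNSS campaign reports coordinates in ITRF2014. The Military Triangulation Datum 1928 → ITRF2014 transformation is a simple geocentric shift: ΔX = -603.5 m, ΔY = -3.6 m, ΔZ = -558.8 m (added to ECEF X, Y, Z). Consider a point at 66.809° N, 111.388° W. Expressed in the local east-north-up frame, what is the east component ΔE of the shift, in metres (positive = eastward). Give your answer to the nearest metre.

ΔE = -561 m

At φ = 66.809°, λ = -111.388°: sin φ = 0.919197, cos φ = 0.393798, sin λ = -0.931132, cos λ = -0.364682.
ΔE = −sin λ·ΔX + cos λ·ΔY = −(-0.931132)·(-603.5) + (-0.364682)·(-3.6) = -560.63 m.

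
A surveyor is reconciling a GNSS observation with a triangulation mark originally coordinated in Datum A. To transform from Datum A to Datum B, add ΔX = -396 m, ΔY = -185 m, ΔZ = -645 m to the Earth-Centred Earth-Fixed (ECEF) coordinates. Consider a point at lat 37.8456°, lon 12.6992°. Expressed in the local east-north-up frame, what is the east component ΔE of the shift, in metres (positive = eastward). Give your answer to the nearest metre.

The local east axis at (φ, λ) is (−sin λ, cos λ, 0), so ΔE = −sin(12.6992°)·(-396) + cos(12.6992°)·(-185) = -93.42 m.

ΔE = -93 m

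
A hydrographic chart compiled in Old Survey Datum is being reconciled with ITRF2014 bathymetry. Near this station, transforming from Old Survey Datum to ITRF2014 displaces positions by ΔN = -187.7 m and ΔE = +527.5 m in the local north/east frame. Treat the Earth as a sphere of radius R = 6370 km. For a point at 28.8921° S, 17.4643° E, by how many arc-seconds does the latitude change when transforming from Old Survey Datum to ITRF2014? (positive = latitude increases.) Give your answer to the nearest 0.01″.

On a sphere of radius R, 1 rad of latitude = R, so Δφ = ΔN / R = -187.7 / 6370000 = -2.9466e-05 rad = -6.078″.

Δφ = -6.08″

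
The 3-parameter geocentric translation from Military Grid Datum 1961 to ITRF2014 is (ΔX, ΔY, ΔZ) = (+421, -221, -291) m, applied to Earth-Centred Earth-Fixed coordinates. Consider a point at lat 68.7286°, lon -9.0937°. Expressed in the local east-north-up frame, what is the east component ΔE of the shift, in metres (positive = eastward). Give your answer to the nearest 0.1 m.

At φ = 68.7286°, λ = -9.0937°: sin φ = 0.931872, cos φ = 0.362786, sin λ = -0.158049, cos λ = 0.987431.
ΔE = −sin λ·ΔX + cos λ·ΔY = −(-0.158049)·(421) + (0.987431)·(-221) = -151.68 m.

ΔE = -151.7 m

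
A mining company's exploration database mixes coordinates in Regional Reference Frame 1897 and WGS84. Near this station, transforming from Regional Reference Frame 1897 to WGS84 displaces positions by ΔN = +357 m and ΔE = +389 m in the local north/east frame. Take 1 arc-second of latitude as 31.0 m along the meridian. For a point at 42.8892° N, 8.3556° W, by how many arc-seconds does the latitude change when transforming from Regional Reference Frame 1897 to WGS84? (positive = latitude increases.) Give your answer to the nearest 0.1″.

1″ of latitude = 31.00 m, so Δφ = 357.0 / 31.00 = 11.516″.

Δφ = 11.5″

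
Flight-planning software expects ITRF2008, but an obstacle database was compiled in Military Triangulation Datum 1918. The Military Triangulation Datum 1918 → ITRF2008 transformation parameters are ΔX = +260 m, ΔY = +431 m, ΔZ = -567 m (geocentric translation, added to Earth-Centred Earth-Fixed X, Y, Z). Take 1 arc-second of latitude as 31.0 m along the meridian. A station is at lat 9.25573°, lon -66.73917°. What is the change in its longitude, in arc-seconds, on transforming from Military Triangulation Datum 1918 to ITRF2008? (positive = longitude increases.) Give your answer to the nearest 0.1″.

sin φ = 0.160841, cos φ = 0.986980, sin λ = -0.918717, cos λ = 0.394918.
East component: ΔE = −sin λ·ΔX + cos λ·ΔY = −(-0.918717)(260) + (0.394918)(431) = 409.08 m.
1° of latitude spans 3600 × 31.00 = 111600 m; at latitude φ, 1° of longitude spans that × cos φ = 110147.0 m, so Δλ = 409.08 / 110147.0 × 3600 = 13.370″.

Δλ = 13.4″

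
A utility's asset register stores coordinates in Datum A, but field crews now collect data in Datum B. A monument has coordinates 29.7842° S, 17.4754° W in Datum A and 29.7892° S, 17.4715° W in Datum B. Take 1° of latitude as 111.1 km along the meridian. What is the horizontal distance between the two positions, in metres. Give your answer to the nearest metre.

671 m

Δφ = -29.7892° − -29.7842° = -0.0050°; Δλ = -17.4715° − -17.4754° = +0.0039°.
ΔN = Δφ × 111100 = -555.5 m; ΔE = Δλ × 111100 × cos(-29.7842°) = +0.0039 × 111100 × 0.867902 = 376.1 m.
Distance = √(ΔE² + ΔN²) = √(376.1² + (-555.5)²) = 670.8 m.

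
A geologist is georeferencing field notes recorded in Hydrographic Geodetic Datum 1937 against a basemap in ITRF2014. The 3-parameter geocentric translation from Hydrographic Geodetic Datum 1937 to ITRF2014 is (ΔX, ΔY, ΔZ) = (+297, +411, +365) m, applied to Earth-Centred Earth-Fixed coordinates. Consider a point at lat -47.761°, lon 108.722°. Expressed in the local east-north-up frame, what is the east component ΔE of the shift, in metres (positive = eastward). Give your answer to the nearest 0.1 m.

The local east axis at (φ, λ) is (−sin λ, cos λ, 0), so ΔE = −sin(108.722°)·297 + cos(108.722°)·411 = -413.21 m.

ΔE = -413.2 m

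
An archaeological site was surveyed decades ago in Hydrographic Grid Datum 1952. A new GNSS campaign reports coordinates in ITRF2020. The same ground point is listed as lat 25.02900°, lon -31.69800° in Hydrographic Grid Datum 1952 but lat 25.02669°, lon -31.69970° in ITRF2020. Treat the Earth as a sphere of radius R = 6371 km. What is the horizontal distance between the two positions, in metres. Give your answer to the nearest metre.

309 m

Δφ = 25.02669° − 25.02900° = -0.00231°; Δλ = -31.69970° − -31.69800° = -0.00170°.
1° along a meridian = πR/180 = 111195 m.
ΔN = Δφ × 111195 = -256.9 m; ΔE = Δλ × 111195 × cos(25.02900°) = -0.00170 × 111195 × 0.906094 = -171.3 m.
Distance = √(ΔE² + ΔN²) = √((-171.3)² + (-256.9)²) = 308.7 m.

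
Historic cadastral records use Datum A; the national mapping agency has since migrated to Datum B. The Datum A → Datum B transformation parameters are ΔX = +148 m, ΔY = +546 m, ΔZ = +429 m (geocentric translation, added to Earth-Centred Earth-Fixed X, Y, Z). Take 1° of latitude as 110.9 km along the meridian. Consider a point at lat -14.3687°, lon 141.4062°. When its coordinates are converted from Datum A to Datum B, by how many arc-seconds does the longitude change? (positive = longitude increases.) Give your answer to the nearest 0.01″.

sin φ = -0.248161, cos φ = 0.968719, sin λ = 0.623795, cos λ = -0.781588.
East component: ΔE = −sin λ·ΔX + cos λ·ΔY = −(0.623795)(148) + (-0.781588)(546) = -519.07 m.
1° of latitude spans 110900 m; at latitude φ, 1° of longitude spans that × cos φ = 107430.9 m, so Δλ = -519.07 / 107430.9 × 3600 = -17.394″.

Δλ = -17.39″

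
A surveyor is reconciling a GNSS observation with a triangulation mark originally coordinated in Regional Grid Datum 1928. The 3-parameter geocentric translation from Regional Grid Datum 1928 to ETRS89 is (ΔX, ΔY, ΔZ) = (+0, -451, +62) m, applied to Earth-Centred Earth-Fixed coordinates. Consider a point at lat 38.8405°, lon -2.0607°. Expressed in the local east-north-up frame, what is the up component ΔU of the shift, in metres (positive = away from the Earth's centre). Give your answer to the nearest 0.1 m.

At φ = 38.8405°, λ = -2.0607°: sin φ = 0.627155, cos φ = 0.778895, sin λ = -0.035958, cos λ = 0.999353.
ΔU = cos φ cos λ·ΔX + cos φ sin λ·ΔY + sin φ·ΔZ = (0.778895)(0.999353)(0) + (0.778895)(-0.035958)(-451) + (0.627155)(62) = 51.52 m.

ΔU = 51.5 m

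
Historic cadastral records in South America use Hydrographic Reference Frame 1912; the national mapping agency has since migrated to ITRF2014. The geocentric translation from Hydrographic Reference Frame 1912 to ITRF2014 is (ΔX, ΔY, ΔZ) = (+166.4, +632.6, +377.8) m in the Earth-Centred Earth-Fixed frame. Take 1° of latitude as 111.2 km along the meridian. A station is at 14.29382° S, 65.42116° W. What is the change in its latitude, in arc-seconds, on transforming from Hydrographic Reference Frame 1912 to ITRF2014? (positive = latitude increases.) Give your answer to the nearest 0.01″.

sin φ = -0.246894, cos φ = 0.969042, sin λ = -0.909390, cos λ = 0.415945.
North component: ΔN = −sin φ cos λ·ΔX − sin φ sin λ·ΔY + cos φ·ΔZ = −(-0.246894)(0.415945)(166.4) − (-0.246894)(-0.909390)(632.6) + (0.969042)(377.8) = 241.16 m.
1° of latitude spans 111200 m, so Δφ = 241.16 / 111200 × 3600 = 7.807″.

Δφ = 7.81″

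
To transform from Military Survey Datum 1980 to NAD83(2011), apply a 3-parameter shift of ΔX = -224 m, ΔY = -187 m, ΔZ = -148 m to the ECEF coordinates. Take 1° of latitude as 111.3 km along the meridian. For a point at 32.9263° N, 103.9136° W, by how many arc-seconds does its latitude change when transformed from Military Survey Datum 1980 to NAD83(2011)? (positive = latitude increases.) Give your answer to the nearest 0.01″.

Δφ = -8.16″

sin φ = 0.543560, cos φ = 0.839370, sin λ = -0.970659, cos λ = -0.240458.
North component: ΔN = −sin φ cos λ·ΔX − sin φ sin λ·ΔY + cos φ·ΔZ = −(0.543560)(-0.240458)(-224) − (0.543560)(-0.970659)(-187) + (0.839370)(-148) = -252.17 m.
1° of latitude spans 111300 m, so Δφ = -252.17 / 111300 × 3600 = -8.156″.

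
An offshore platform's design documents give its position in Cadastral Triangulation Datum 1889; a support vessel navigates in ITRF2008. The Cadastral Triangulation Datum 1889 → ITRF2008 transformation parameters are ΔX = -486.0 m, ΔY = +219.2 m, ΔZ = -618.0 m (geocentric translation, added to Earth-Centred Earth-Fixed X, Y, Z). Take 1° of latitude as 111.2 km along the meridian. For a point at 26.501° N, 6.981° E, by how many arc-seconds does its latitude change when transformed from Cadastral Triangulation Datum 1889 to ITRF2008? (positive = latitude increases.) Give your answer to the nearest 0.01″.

Δφ = -11.32″

sin φ = 0.446213, cos φ = 0.894927, sin λ = 0.121540, cos λ = 0.992587.
North component: ΔN = −sin φ cos λ·ΔX − sin φ sin λ·ΔY + cos φ·ΔZ = −(0.446213)(0.992587)(-486.0) − (0.446213)(0.121540)(219.2) + (0.894927)(-618.0) = -349.70 m.
1° of latitude spans 111200 m, so Δφ = -349.70 / 111200 × 3600 = -11.321″.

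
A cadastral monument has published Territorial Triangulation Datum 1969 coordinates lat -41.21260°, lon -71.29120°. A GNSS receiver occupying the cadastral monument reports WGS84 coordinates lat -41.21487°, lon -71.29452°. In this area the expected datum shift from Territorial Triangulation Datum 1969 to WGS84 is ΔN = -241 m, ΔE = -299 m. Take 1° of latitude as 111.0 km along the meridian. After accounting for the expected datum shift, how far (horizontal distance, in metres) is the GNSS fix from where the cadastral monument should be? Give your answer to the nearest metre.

24 m

Observed coordinate differences: Δφ = -0.00227°, Δλ = -0.00332°.
Converting to metres (1° lat = 111000 m, cos φ = 0.752270): observed ΔN = -252.0 m, observed ΔE = -277.2 m.
Subtracting the expected shift leaves a residual of -252.0 − (-241) = -11.0 m north and -277.2 − (-299) = 21.8 m east.
Residual distance = √((-11.0)² + 21.8²) = 24.4 m.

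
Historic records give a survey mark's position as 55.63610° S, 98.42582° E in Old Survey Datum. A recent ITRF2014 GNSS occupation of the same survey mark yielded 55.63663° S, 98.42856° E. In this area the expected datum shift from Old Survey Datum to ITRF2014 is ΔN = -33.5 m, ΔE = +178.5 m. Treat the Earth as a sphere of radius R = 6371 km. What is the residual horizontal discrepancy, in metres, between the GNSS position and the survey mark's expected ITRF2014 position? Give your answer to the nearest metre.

Observed coordinate differences: Δφ = -0.00053°, Δλ = +0.00274°.
Converting to metres (1° lat = 111195 m, cos φ = 0.564447): observed ΔN = -58.9 m, observed ΔE = 172.0 m.
Subtracting the expected shift leaves a residual of -58.9 − (-33.5) = -25.4 m north and 172.0 − (178.5) = -6.5 m east.
Residual distance = √((-25.4)² + (-6.5)²) = 26.3 m.

26 m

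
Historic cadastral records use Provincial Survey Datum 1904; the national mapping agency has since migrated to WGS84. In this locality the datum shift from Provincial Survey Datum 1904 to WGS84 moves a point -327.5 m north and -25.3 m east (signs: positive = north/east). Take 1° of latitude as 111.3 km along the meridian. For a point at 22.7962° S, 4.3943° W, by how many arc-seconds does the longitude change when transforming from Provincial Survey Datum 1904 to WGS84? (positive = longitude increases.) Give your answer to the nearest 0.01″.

At latitude -22.7962°, cos φ = 0.921889.
1° of longitude at this latitude = 111.3 × cos φ = 102.61 km, so Δλ = -25.3 / 102606.2 = -0.0002466° = -0.888″.

Δλ = -0.89″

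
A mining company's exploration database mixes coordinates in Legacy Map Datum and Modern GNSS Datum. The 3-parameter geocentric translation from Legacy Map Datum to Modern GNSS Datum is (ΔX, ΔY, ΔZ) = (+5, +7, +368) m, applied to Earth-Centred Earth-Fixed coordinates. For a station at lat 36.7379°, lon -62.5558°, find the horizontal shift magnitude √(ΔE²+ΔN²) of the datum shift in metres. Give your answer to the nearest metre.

The local east axis at (φ, λ) is (−sin λ, cos λ, 0), so ΔE = −sin(-62.5558°)·5 + cos(-62.5558°)·7 = 7.66 m.
The local north axis is (−sin φ cos λ, −sin φ sin λ, cos φ), giving ΔN = -1.378 + 3.716 + 294.908 = 297.25 m.
Horizontal magnitude = √(ΔE² + ΔN²) = √(7.66² + 297.25²) = 297.34 m.

297 m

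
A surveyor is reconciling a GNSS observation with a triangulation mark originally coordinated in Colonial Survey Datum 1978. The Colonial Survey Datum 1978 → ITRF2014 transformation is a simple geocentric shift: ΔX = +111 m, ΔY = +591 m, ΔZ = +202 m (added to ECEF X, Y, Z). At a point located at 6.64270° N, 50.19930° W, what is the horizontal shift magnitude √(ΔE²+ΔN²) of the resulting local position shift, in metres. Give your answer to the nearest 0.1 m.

At φ = 6.64270°, λ = -50.19930°: sin φ = 0.115677, cos φ = 0.993287, sin λ = -0.768276, cos λ = 0.640119.
ΔE = −sin λ·ΔX + cos λ·ΔY = −(-0.768276)·(111) + (0.640119)·(591) = 463.59 m.
ΔN = −sin φ cos λ·ΔX − sin φ sin λ·ΔY + cos φ·ΔZ = −(0.115677)(0.640119)(111) − (0.115677)(-0.768276)(591) + (0.993287)(202) = 244.95 m.
Horizontal magnitude = √(ΔE² + ΔN²) = √(463.59² + 244.95²) = 524.32 m.

524.3 m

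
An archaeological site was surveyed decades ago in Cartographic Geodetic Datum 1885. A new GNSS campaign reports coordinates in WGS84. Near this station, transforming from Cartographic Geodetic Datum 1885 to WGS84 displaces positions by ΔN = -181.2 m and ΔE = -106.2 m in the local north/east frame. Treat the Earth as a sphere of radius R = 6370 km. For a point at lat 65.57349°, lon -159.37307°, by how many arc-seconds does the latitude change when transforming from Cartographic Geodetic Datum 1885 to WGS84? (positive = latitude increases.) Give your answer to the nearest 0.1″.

On a sphere of radius R, 1 rad of latitude = R, so Δφ = ΔN / R = -181.2 / 6370000 = -2.8446e-05 rad = -5.867″.

Δφ = -5.9″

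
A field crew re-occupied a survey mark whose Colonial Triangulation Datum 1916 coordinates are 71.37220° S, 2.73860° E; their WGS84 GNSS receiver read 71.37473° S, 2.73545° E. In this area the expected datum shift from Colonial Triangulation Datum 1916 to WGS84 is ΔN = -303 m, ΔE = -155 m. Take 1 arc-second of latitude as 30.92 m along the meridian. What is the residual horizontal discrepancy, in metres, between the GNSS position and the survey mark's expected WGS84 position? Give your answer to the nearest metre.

48 m

Observed coordinate differences: Δφ = -0.00253°, Δλ = -0.00315°.
Converting to metres (1° lat = 111312 m, cos φ = 0.319419): observed ΔN = -281.6 m, observed ΔE = -112.0 m.
Subtracting the expected shift leaves a residual of -281.6 − (-303) = 21.4 m north and -112.0 − (-155) = 43.0 m east.
Residual distance = √(21.4² + 43.0²) = 48.0 m.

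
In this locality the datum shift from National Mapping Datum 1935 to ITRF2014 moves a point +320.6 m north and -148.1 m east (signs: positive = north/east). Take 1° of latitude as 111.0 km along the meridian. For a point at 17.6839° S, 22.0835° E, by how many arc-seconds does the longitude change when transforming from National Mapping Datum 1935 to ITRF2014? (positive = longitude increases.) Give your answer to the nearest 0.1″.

At latitude -17.6839°, cos φ = 0.952747.
1° of longitude at this latitude = 111.0 × cos φ = 105.75 km, so Δλ = -148.1 / 105754.9 = -0.0014004° = -5.041″.

Δλ = -5.0″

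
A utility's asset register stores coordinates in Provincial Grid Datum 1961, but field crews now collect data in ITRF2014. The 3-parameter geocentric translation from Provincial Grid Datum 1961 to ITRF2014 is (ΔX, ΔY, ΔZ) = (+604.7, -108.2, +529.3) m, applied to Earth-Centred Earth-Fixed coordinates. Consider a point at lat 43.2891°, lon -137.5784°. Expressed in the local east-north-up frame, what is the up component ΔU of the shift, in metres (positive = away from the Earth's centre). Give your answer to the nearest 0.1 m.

The local up (radial) axis is (cos φ cos λ, cos φ sin λ, sin φ), giving ΔU = -324.929 + 53.129 + 362.930 = 91.13 m.

ΔU = 91.1 m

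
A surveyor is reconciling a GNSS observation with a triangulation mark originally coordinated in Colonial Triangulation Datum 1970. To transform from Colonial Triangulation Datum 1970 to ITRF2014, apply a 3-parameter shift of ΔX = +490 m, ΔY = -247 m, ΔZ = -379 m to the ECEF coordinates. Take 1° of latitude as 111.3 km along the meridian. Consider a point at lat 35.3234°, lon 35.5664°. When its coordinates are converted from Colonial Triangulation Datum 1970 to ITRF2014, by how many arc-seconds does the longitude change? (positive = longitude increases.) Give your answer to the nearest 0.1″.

sin φ = 0.578191, cos φ = 0.815902, sin λ = 0.581646, cos λ = 0.813442.
East component: ΔE = −sin λ·ΔX + cos λ·ΔY = −(0.581646)(490) + (0.813442)(-247) = -485.93 m.
1° of latitude spans 111300 m; at latitude φ, 1° of longitude spans that × cos φ = 90809.8 m, so Δλ = -485.93 / 90809.8 × 3600 = -19.264″.

Δλ = -19.3″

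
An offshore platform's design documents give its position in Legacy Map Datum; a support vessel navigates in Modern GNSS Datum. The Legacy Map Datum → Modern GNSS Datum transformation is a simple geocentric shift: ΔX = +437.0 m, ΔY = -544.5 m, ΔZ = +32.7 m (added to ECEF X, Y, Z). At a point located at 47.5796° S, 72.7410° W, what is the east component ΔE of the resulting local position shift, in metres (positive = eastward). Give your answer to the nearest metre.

ΔE = 256 m

The local east axis at (φ, λ) is (−sin λ, cos λ, 0), so ΔE = −sin(-72.7410°)·437.0 + cos(-72.7410°)·(-544.5) = 255.77 m.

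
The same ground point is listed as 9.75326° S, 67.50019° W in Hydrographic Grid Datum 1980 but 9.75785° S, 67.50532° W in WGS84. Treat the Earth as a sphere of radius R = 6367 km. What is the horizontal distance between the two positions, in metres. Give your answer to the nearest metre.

759 m

Δφ = -9.75785° − -9.75326° = -0.00459°; Δλ = -67.50532° − -67.50019° = -0.00513°.
1° along a meridian = πR/180 = 111125 m.
ΔN = Δφ × 111125 = -510.1 m; ΔE = Δλ × 111125 × cos(-9.75326°) = -0.00513 × 111125 × 0.985546 = -561.8 m.
Distance = √(ΔE² + ΔN²) = √((-561.8)² + (-510.1)²) = 758.8 m.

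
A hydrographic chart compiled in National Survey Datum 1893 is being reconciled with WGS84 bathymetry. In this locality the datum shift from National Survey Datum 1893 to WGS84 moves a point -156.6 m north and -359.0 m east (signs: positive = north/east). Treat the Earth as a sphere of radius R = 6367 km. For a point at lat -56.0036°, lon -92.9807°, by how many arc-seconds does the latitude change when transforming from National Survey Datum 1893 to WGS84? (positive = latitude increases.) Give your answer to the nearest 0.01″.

Δφ = -5.07″

On a sphere of radius R, 1 rad of latitude = R, so Δφ = ΔN / R = -156.6 / 6367000 = -2.4596e-05 rad = -5.073″.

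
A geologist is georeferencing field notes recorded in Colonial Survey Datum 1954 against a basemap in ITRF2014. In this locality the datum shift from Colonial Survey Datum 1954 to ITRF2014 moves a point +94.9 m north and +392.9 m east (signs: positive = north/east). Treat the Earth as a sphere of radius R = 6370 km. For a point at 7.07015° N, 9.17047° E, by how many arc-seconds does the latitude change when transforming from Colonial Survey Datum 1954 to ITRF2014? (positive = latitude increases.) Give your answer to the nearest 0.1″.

On a sphere of radius R, 1 rad of latitude = R, so Δφ = ΔN / R = 94.9 / 6370000 = 1.4898e-05 rad = 3.073″.

Δφ = 3.1″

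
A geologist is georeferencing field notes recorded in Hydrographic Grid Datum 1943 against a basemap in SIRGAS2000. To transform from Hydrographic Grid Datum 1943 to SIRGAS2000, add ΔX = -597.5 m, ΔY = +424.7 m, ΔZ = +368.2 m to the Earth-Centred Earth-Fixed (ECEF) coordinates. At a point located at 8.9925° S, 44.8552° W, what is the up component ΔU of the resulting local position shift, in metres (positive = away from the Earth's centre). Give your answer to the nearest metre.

ΔU = -772 m

At φ = -8.9925°, λ = -44.8552°: sin φ = -0.156305, cos φ = 0.987709, sin λ = -0.705317, cos λ = 0.708892.
ΔU = cos φ cos λ·ΔX + cos φ sin λ·ΔY + sin φ·ΔZ = (0.987709)(0.708892)(-597.5) + (0.987709)(-0.705317)(424.7) + (-0.156305)(368.2) = -771.77 m.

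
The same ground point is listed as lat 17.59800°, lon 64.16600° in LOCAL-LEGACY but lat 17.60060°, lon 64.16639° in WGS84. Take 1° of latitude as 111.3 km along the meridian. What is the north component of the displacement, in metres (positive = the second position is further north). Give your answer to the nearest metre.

ΔN = 289 m

Δφ = 17.60060° − 17.59800° = +0.00260°; Δλ = 64.16639° − 64.16600° = +0.00039°.
ΔN = Δφ × 111300 = 289.4 m; ΔE = Δλ × 111300 × cos(17.59800°) = +0.00039 × 111300 × 0.953201 = 41.4 m.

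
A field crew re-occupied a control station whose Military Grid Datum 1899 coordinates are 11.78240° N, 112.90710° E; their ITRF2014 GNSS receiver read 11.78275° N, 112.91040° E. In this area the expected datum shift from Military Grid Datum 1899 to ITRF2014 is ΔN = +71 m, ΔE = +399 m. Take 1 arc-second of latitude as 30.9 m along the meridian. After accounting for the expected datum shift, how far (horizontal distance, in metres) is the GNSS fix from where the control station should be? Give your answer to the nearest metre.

Observed coordinate differences: Δφ = +0.00035°, Δλ = +0.00330°.
Converting to metres (1° lat = 111240 m, cos φ = 0.978930): observed ΔN = 38.9 m, observed ΔE = 359.4 m.
Subtracting the expected shift leaves a residual of 38.9 − (71) = -32.1 m north and 359.4 − (399) = -39.6 m east.
Residual distance = √((-32.1)² + (-39.6)²) = 51.0 m.

51 m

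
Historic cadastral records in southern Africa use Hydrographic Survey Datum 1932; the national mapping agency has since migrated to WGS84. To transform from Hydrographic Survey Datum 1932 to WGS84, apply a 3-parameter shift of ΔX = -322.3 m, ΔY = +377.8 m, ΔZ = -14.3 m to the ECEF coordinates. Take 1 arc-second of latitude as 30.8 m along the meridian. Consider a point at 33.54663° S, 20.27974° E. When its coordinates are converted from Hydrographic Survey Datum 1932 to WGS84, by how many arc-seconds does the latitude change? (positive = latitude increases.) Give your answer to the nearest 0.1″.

sin φ = -0.552615, cos φ = 0.833436, sin λ = 0.346604, cos λ = 0.938012.
North component: ΔN = −sin φ cos λ·ΔX − sin φ sin λ·ΔY + cos φ·ΔZ = −(-0.552615)(0.938012)(-322.3) − (-0.552615)(0.346604)(377.8) + (0.833436)(-14.3) = -106.62 m.
1° of latitude spans 3600 × 30.80 = 110880 m, so Δφ = -106.62 / 110880 × 3600 = -3.462″.

Δφ = -3.5″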